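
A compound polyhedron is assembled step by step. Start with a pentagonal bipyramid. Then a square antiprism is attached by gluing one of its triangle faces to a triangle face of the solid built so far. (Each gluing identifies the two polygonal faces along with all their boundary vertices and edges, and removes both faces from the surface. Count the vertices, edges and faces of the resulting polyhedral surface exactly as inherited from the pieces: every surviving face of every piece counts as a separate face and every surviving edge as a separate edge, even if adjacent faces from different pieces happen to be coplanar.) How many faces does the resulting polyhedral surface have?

A pentagonal bipyramid: V=7, E=15, F=10.
Attach a square antiprism (V=8, E=16, F=10) along a 3-gon: merge 3 vertices and 3 edges, delete both glued faces → V=12, E=28, F=18.
Check: V − E + F = 12 − 28 + 18 = 2.

18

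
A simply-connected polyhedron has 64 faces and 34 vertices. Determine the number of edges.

96

Here V − E + F = 2.
E = V + F − (2) = 34 + 64 − (2) = 96.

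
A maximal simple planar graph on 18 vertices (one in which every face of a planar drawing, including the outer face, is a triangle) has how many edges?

In a plane triangulation 3F = 2E and V − E + F = 2, so E = 3V − 6 = 3·18 − 6 = 48.

48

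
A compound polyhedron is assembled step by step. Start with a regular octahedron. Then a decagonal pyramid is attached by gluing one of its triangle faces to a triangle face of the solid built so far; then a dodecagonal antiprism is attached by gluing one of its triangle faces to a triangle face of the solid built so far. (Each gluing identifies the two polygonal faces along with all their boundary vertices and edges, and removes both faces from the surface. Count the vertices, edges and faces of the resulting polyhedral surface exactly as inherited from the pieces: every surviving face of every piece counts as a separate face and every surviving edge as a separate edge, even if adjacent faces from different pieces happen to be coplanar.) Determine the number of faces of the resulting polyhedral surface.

41

A regular octahedron: V=6, E=12, F=8.
Attach a decagonal pyramid (V=11, E=20, F=11) along a 3-gon: merge 3 vertices and 3 edges, delete both glued faces → V=14, E=29, F=17.
Attach a dodecagonal antiprism (V=24, E=48, F=26) along a 3-gon: merge 3 vertices and 3 edges, delete both glued faces → V=35, E=74, F=41.
Check: V − E + F = 35 − 74 + 41 = 2.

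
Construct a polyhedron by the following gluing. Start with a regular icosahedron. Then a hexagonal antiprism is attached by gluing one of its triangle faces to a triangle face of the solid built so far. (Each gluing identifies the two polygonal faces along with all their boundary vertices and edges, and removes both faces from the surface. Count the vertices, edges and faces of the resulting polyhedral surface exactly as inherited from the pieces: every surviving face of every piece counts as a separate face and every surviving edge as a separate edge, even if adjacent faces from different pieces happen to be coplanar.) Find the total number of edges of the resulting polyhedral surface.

A regular icosahedron: V=12, E=30, F=20.
Attach a hexagonal antiprism (V=12, E=24, F=14) along a 3-gon: merge 3 vertices and 3 edges, delete both glued faces → V=21, E=51, F=32.
Check: V − E + F = 21 − 51 + 32 = 2.

51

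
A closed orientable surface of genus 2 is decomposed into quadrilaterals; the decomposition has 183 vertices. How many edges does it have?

χ = 2 − 2·2 = -2, and every face is a square so 4F = 2E.
V − E + F = -2 with E = 4F/2 gives 183 − (4/2 − 1)·F = -2, so F = 185 and E = 370.

370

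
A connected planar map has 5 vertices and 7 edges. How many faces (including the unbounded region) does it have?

4

Euler's formula for a connected plane graph: V − E + F = 2, so F = 2 − 5 + 7 = 4.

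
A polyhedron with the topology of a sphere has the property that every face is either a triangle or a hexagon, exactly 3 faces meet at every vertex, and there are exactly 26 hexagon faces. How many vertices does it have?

56

Let x be the number of triangles; then F = 26 + x.
Edge–face incidences: 2E = 6·26 + 3·x = 156 + 3x.
Every vertex has degree 3, so 3V = 2E.
Euler: V − E + F = 2 ⇒ (2E)/3 − E + (26 + x) = 2.
Multiply by 6: 2·(2E) − 3·(2E) + 6·(26 + x) = 12, i.e. 156 + 6x − (156 + 3x) = 12.
Collecting terms: 3x = 12, so x = 4.
Then 2E = 156 + 3·4 = 168, so E = 84, V = 2E/3 = 56, F = 26 + 4 = 30.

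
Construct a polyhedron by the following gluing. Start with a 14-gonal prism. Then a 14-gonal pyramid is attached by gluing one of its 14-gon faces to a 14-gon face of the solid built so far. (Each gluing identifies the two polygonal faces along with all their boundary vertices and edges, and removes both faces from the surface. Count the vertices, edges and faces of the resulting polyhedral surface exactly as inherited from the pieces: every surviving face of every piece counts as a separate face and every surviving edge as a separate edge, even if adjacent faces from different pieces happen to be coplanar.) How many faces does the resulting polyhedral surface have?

A 14-gonal prism: V=28, E=42, F=16.
Attach a 14-gonal pyramid (V=15, E=28, F=15) along a 14-gon: merge 14 vertices and 14 edges, delete both glued faces → V=29, E=56, F=29.
Check: V − E + F = 29 − 56 + 29 = 2.

29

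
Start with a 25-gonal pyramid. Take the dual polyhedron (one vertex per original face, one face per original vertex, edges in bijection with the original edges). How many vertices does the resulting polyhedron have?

The base solid has V = 26, E = 50, F = 26.
The dual swaps V and F and preserves E: V′ = F = 26, E′ = E = 50, F′ = V = 26.

26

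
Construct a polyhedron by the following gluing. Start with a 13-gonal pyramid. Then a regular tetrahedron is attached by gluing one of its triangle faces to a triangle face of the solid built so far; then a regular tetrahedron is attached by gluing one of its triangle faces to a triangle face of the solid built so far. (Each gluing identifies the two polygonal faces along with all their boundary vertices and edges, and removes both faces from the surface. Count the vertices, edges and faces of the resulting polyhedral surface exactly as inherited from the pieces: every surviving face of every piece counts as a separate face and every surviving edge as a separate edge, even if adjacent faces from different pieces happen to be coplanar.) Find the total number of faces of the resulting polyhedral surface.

18

A 13-gonal pyramid: V=14, E=26, F=14.
Attach a regular tetrahedron (V=4, E=6, F=4) along a 3-gon: merge 3 vertices and 3 edges, delete both glued faces → V=15, E=29, F=16.
Attach a regular tetrahedron (V=4, E=6, F=4) along a 3-gon: merge 3 vertices and 3 edges, delete both glued faces → V=16, E=32, F=18.
Check: V − E + F = 16 − 32 + 18 = 2.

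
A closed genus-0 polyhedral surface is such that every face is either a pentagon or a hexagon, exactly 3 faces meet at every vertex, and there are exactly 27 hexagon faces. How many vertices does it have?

74

Let x be the number of pentagons; then F = 27 + x.
Edge–face incidences: 2E = 6·27 + 5·x = 162 + 5x.
Every vertex has degree 3, so 3V = 2E.
Euler: V − E + F = 2 ⇒ (2E)/3 − E + (27 + x) = 2.
Multiply by 6: 2·(2E) − 3·(2E) + 6·(27 + x) = 12, i.e. 162 + 6x − (162 + 5x) = 12.
Collecting terms: x = 12.
Then 2E = 162 + 5·12 = 222, so E = 111, V = 2E/3 = 74, F = 27 + 12 = 39.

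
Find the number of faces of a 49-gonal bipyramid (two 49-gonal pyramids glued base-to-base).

98

A bipyramid over an n-gon has 2n triangular faces and n + 2 vertices: V = 49 + 2 = 51, E = 3·49 = 147, F = 2·49 = 98.
Check: V − E + F = 51 − 147 + 98 = 2.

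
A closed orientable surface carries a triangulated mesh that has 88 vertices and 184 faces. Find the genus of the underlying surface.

Every face is a triangle, so 2E = 3·184 = 552, giving E = 276.
χ = V − E + F = 88 − 276 + 184 = -4.
For a closed orientable surface χ = 2 − 2g, so g = (2 − (-4))/2 = 3.

3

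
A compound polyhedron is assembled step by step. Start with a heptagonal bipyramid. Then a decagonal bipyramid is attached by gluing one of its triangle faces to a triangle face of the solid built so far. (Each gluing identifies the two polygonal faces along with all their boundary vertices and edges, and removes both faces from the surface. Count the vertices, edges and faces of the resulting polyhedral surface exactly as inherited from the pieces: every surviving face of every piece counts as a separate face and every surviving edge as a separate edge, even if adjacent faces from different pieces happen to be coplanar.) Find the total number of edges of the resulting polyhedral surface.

A heptagonal bipyramid: V=9, E=21, F=14.
Attach a decagonal bipyramid (V=12, E=30, F=20) along a 3-gon: merge 3 vertices and 3 edges, delete both glued faces → V=18, E=48, F=32.
Check: V − E + F = 18 − 48 + 32 = 2.

48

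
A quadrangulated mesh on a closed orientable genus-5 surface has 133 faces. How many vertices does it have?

125

χ = 2 − 2·5 = -8, and every face is a square so 4F = 2E.
E = 4·133/2 = 266. Then V = -8 + E − F = -8 + 266 − 133 = 125.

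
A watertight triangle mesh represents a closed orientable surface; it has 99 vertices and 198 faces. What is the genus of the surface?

1

Every face is a triangle, so 2E = 3·198 = 594, giving E = 297.
χ = V − E + F = 99 − 297 + 198 = 0.
For a closed orientable surface χ = 2 − 2g, so g = (2 − (0))/2 = 1.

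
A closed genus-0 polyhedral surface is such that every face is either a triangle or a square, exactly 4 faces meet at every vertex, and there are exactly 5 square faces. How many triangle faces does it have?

8

Let x be the number of triangles; then F = 5 + x.
Edge–face incidences: 2E = 4·5 + 3·x = 20 + 3x.
Every vertex has degree 4, so 4V = 2E.
Euler: V − E + F = 2 ⇒ (2E)/4 − E + (5 + x) = 2.
Multiply by 8: 2·(2E) − 4·(2E) + 8·(5 + x) = 16, i.e. 40 + 8x − 2·(20 + 3x) = 16.
Collecting terms: 2x = 16, so x = 8.
Then 2E = 20 + 3·8 = 44, so E = 22, V = 2E/4 = 11, F = 5 + 8 = 13.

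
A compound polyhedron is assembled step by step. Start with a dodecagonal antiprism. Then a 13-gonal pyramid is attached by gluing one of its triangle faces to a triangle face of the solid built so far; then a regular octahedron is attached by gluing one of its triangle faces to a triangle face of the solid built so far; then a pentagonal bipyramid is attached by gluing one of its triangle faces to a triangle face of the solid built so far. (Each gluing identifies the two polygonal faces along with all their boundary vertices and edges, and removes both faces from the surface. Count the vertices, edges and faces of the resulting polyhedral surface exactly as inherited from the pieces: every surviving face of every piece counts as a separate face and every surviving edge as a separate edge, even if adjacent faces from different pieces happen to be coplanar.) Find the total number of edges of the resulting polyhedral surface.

92

A dodecagonal antiprism: V=24, E=48, F=26.
Attach a 13-gonal pyramid (V=14, E=26, F=14) along a 3-gon: merge 3 vertices and 3 edges, delete both glued faces → V=35, E=71, F=38.
Attach a regular octahedron (V=6, E=12, F=8) along a 3-gon: merge 3 vertices and 3 edges, delete both glued faces → V=38, E=80, F=44.
Attach a pentagonal bipyramid (V=7, E=15, F=10) along a 3-gon: merge 3 vertices and 3 edges, delete both glued faces → V=42, E=92, F=52.
Check: V − E + F = 42 − 92 + 52 = 2.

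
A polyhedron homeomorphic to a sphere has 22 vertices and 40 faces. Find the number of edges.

Here V − E + F = 2.
E = V + F − (2) = 22 + 40 − (2) = 60.

60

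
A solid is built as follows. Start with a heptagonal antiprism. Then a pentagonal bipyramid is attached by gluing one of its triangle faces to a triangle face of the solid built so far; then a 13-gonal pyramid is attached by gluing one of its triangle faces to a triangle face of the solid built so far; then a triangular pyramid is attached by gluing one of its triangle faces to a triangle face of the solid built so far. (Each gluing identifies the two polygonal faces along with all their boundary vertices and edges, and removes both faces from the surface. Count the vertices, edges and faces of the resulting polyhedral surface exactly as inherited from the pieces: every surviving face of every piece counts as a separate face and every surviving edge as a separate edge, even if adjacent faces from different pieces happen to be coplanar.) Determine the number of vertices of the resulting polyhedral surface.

30

A heptagonal antiprism: V=14, E=28, F=16.
Attach a pentagonal bipyramid (V=7, E=15, F=10) along a 3-gon: merge 3 vertices and 3 edges, delete both glued faces → V=18, E=40, F=24.
Attach a 13-gonal pyramid (V=14, E=26, F=14) along a 3-gon: merge 3 vertices and 3 edges, delete both glued faces → V=29, E=63, F=36.
Attach a triangular pyramid (V=4, E=6, F=4) along a 3-gon: merge 3 vertices and 3 edges, delete both glued faces → V=30, E=66, F=38.
Check: V − E + F = 30 − 66 + 38 = 2.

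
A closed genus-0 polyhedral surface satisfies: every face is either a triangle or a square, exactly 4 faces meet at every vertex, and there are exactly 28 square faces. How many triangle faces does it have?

Let x be the number of triangles; then F = 28 + x.
Edge–face incidences: 2E = 4·28 + 3·x = 112 + 3x.
Every vertex has degree 4, so 4V = 2E.
Euler: V − E + F = 2 ⇒ (2E)/4 − E + (28 + x) = 2.
Multiply by 8: 2·(2E) − 4·(2E) + 8·(28 + x) = 16, i.e. 224 + 8x − 2·(112 + 3x) = 16.
Collecting terms: 2x = 16, so x = 8.
Then 2E = 112 + 3·8 = 136, so E = 68, V = 2E/4 = 34, F = 28 + 8 = 36.

8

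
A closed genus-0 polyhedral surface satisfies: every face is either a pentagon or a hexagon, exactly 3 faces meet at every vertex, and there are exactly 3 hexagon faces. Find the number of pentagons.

12

Let x be the number of pentagons; then F = 3 + x.
Edge–face incidences: 2E = 6·3 + 5·x = 18 + 5x.
Every vertex has degree 3, so 3V = 2E.
Euler: V − E + F = 2 ⇒ (2E)/3 − E + (3 + x) = 2.
Multiply by 6: 2·(2E) − 3·(2E) + 6·(3 + x) = 12, i.e. 18 + 6x − (18 + 5x) = 12.
Collecting terms: x = 12.
Then 2E = 18 + 5·12 = 78, so E = 39, V = 2E/3 = 26, F = 3 + 12 = 15.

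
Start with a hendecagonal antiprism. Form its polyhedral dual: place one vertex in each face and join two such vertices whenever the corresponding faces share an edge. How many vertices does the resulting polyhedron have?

The base solid has V = 22, E = 44, F = 24.
The dual swaps V and F and preserves E: V′ = F = 24, E′ = E = 44, F′ = V = 22.

24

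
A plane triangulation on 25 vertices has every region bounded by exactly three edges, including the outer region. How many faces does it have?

46

In a plane triangulation 3F = 2E and V − E + F = 2, so F = 2V − 4 = 2·25 − 4 = 46.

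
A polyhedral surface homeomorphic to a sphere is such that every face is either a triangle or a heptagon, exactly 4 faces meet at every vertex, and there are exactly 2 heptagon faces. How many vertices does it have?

14

Let x be the number of triangles; then F = 2 + x.
Edge–face incidences: 2E = 7·2 + 3·x = 14 + 3x.
Every vertex has degree 4, so 4V = 2E.
Euler: V − E + F = 2 ⇒ (2E)/4 − E + (2 + x) = 2.
Multiply by 8: 2·(2E) − 4·(2E) + 8·(2 + x) = 16, i.e. 16 + 8x − 2·(14 + 3x) = 16.
Collecting terms: 2x − 12 = 16, so 2x = 28, so x = 14.
Then 2E = 14 + 3·14 = 56, so E = 28, V = 2E/4 = 14, F = 2 + 14 = 16.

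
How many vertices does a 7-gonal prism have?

A prism on an n-gon has two n-gon bases and n rectangular sides: V = 2·7 = 14, E = 3·7 = 21, F = 7 + 2 = 9.
Check: V − E + F = 14 − 21 + 9 = 2.

14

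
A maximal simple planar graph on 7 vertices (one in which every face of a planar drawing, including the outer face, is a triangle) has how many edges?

15

In a plane triangulation 3F = 2E and V − E + F = 2, so E = 3V − 6 = 3·7 − 6 = 15.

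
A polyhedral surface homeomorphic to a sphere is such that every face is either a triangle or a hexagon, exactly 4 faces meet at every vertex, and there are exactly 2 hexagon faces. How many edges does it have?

Let x be the number of triangles; then F = 2 + x.
Edge–face incidences: 2E = 6·2 + 3·x = 12 + 3x.
Every vertex has degree 4, so 4V = 2E.
Euler: V − E + F = 2 ⇒ (2E)/4 − E + (2 + x) = 2.
Multiply by 8: 2·(2E) − 4·(2E) + 8·(2 + x) = 16, i.e. 16 + 8x − 2·(12 + 3x) = 16.
Collecting terms: 2x − 8 = 16, so 2x = 24, so x = 12.
Then 2E = 12 + 3·12 = 48, so E = 24, V = 2E/4 = 12, F = 2 + 12 = 14.

24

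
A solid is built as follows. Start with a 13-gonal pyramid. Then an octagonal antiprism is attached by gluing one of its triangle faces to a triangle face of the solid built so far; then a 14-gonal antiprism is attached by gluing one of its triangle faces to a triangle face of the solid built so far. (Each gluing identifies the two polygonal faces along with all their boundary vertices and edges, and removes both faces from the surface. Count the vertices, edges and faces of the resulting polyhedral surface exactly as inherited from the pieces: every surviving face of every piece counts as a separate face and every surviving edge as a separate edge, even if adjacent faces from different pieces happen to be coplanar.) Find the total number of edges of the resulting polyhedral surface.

A 13-gonal pyramid: V=14, E=26, F=14.
Attach an octagonal antiprism (V=16, E=32, F=18) along a 3-gon: merge 3 vertices and 3 edges, delete both glued faces → V=27, E=55, F=30.
Attach a 14-gonal antiprism (V=28, E=56, F=30) along a 3-gon: merge 3 vertices and 3 edges, delete both glued faces → V=52, E=108, F=58.
Check: V − E + F = 52 − 108 + 58 = 2.

108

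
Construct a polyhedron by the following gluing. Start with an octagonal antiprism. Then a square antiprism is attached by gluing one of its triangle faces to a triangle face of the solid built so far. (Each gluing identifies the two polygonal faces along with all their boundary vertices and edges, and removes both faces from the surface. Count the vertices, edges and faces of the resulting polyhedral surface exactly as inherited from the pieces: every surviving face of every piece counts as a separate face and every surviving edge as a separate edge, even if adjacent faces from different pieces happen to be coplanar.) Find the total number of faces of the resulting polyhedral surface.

An octagonal antiprism: V=16, E=32, F=18.
Attach a square antiprism (V=8, E=16, F=10) along a 3-gon: merge 3 vertices and 3 edges, delete both glued faces → V=21, E=45, F=26.
Check: V − E + F = 21 − 45 + 26 = 2.

26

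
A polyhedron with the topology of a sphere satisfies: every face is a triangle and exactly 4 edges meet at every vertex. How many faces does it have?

8

Each face has 3 edges and each edge borders two faces, so 2E = 3F.
Each vertex has degree 4, so 4V = 2E and hence V = 3F/4.
Euler: V − E + F = 2 ⇒ (3F/4) − (3F/2) + F = 2.
Multiply by 8: (6 − 12 + 8)F = 16, i.e. 2F = 16.
So F = 8, E = 3·8/2 = 12, V = 3·8/4 = 6.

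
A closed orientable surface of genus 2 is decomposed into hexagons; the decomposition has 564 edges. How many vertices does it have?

374

χ = 2 − 2·2 = -2, and every face is a hexagon so 6F = 2E.
F = 2E/6 = 188. Then V = -2 + E − F = -2 + 564 − 188 = 374.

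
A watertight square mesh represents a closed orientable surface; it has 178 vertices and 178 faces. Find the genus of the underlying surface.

1

Every face is a square, so 2E = 4·178 = 712, giving E = 356.
χ = V − E + F = 178 − 356 + 178 = 0.
For a closed orientable surface χ = 2 − 2g, so g = (2 − (0))/2 = 1.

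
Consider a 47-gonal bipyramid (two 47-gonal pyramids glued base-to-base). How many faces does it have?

A bipyramid over an n-gon has 2n triangular faces and n + 2 vertices: V = 47 + 2 = 49, E = 3·47 = 141, F = 2·47 = 94.
Check: V − E + F = 49 − 141 + 94 = 2.

94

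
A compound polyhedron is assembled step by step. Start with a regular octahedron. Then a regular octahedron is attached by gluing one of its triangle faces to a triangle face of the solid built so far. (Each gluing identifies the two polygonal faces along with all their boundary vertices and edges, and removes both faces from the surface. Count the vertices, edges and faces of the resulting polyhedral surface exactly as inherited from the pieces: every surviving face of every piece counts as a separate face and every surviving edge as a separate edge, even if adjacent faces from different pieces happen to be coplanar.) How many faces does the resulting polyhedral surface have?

14

A regular octahedron: V=6, E=12, F=8.
Attach a regular octahedron (V=6, E=12, F=8) along a 3-gon: merge 3 vertices and 3 edges, delete both glued faces → V=9, E=21, F=14.
Check: V − E + F = 9 − 21 + 14 = 2.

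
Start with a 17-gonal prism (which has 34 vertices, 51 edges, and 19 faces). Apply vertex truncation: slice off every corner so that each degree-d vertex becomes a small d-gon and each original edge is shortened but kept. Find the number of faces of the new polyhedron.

Truncation replaces each original edge-end by a new vertex, so V′ = 2E = 102.
Each original edge survives, and each old vertex of degree d contributes d new edges; summing degrees gives Σd = 2E, so E′ = E + 2E = 3E = 153.
Each original face survives and each original vertex becomes one new face: F′ = F + V = 53.

53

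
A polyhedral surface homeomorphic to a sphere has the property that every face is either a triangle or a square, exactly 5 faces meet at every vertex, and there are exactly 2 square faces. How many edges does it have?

40

Let x be the number of triangles; then F = 2 + x.
Edge–face incidences: 2E = 4·2 + 3·x = 8 + 3x.
Every vertex has degree 5, so 5V = 2E.
Euler: V − E + F = 2 ⇒ (2E)/5 − E + (2 + x) = 2.
Multiply by 10: 2·(2E) − 5·(2E) + 10·(2 + x) = 20, i.e. 20 + 10x − 3·(8 + 3x) = 20.
Collecting terms: x − 4 = 20, so x = 24.
Then 2E = 8 + 3·24 = 80, so E = 40, V = 2E/5 = 16, F = 2 + 24 = 26.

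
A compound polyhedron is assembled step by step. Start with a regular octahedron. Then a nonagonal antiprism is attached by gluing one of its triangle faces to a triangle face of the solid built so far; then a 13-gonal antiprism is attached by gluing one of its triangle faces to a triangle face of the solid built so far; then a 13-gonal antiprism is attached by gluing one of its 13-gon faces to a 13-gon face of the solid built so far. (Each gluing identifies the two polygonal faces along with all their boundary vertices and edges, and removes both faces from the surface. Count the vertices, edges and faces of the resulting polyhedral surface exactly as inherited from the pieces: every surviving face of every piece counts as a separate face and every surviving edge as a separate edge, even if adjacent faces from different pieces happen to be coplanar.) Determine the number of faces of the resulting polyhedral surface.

78

A regular octahedron: V=6, E=12, F=8.
Attach a nonagonal antiprism (V=18, E=36, F=20) along a 3-gon: merge 3 vertices and 3 edges, delete both glued faces → V=21, E=45, F=26.
Attach a 13-gonal antiprism (V=26, E=52, F=28) along a 3-gon: merge 3 vertices and 3 edges, delete both glued faces → V=44, E=94, F=52.
Attach a 13-gonal antiprism (V=26, E=52, F=28) along a 13-gon: merge 13 vertices and 13 edges, delete both glued faces → V=57, E=133, F=78.
Check: V − E + F = 57 − 133 + 78 = 2.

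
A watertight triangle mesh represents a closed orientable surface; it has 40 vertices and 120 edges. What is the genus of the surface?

1

Every face is a triangle and each edge borders two faces, so 3F = 2·120, giving F = 80.
χ = V − E + F = 40 − 120 + 80 = 0.
For a closed orientable surface χ = 2 − 2g, so g = (2 − (0))/2 = 1.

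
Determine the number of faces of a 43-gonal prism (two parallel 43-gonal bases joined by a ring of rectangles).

A prism on an n-gon has two n-gon bases and n rectangular sides: V = 2·43 = 86, E = 3·43 = 129, F = 43 + 2 = 45.

45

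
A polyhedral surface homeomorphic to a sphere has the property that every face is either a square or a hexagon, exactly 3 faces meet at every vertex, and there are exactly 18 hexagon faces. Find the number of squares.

Let x be the number of squares; then F = 18 + x.
Edge–face incidences: 2E = 6·18 + 4·x = 108 + 4x.
Every vertex has degree 3, so 3V = 2E.
Euler: V − E + F = 2 ⇒ (2E)/3 − E + (18 + x) = 2.
Multiply by 6: 2·(2E) − 3·(2E) + 6·(18 + x) = 12, i.e. 108 + 6x − (108 + 4x) = 12.
Collecting terms: 2x = 12, so x = 6.
Then 2E = 108 + 4·6 = 132, so E = 66, V = 2E/3 = 44, F = 18 + 6 = 24.

6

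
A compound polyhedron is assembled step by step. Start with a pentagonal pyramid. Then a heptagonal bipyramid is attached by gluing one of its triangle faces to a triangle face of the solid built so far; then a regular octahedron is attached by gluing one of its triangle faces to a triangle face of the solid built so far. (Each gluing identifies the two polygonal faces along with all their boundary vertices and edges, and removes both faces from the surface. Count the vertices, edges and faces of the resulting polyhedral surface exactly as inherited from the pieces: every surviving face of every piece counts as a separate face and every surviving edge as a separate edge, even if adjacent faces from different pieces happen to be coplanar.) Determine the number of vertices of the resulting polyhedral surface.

15

A pentagonal pyramid: V=6, E=10, F=6.
Attach a heptagonal bipyramid (V=9, E=21, F=14) along a 3-gon: merge 3 vertices and 3 edges, delete both glued faces → V=12, E=28, F=18.
Attach a regular octahedron (V=6, E=12, F=8) along a 3-gon: merge 3 vertices and 3 edges, delete both glued faces → V=15, E=37, F=24.
Check: V − E + F = 15 − 37 + 24 = 2.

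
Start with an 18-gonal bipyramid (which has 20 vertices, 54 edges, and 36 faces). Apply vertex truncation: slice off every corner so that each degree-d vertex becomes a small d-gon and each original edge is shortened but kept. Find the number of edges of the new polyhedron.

162

Truncation replaces each original edge-end by a new vertex, so V′ = 2E = 108.
Each original edge survives, and each old vertex of degree d contributes d new edges; summing degrees gives Σd = 2E, so E′ = E + 2E = 3E = 162.
Each original face survives and each original vertex becomes one new face: F′ = F + V = 56.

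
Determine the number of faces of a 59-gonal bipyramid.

118

A bipyramid over an n-gon has 2n triangular faces and n + 2 vertices: V = 59 + 2 = 61, E = 3·59 = 177, F = 2·59 = 118.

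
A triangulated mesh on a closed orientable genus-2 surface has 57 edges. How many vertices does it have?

χ = 2 − 2·2 = -2, and every face is a triangle so 3F = 2E.
F = 2E/3 = 38. Then V = -2 + E − F = -2 + 57 − 38 = 17.

17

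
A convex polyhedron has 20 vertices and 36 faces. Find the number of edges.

54

Here V − E + F = 2.
E = V + F − (2) = 20 + 36 − (2) = 54.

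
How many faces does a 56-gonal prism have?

58

A prism on an n-gon has two n-gon bases and n rectangular sides: V = 2·56 = 112, E = 3·56 = 168, F = 56 + 2 = 58.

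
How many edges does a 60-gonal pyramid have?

A pyramid on an n-gon base has one n-gon and n triangles: V = 60 + 1 = 61, E = 2·60 = 120, F = 60 + 1 = 61.

120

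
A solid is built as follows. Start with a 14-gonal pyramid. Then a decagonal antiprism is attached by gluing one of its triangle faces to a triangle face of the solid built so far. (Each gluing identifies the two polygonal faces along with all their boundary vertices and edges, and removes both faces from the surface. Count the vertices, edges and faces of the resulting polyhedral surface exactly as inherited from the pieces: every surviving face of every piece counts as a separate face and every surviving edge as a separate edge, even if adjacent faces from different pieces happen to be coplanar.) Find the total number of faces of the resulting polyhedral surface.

A 14-gonal pyramid: V=15, E=28, F=15.
Attach a decagonal antiprism (V=20, E=40, F=22) along a 3-gon: merge 3 vertices and 3 edges, delete both glued faces → V=32, E=65, F=35.
Check: V − E + F = 32 − 65 + 35 = 2.

35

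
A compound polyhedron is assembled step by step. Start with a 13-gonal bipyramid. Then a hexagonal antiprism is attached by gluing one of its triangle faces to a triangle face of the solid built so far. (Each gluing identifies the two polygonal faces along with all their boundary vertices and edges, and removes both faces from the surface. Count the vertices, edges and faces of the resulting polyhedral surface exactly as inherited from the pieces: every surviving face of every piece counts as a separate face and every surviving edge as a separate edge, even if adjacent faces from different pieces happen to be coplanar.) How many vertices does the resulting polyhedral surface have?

A 13-gonal bipyramid: V=15, E=39, F=26.
Attach a hexagonal antiprism (V=12, E=24, F=14) along a 3-gon: merge 3 vertices and 3 edges, delete both glued faces → V=24, E=60, F=38.
Check: V − E + F = 24 − 60 + 38 = 2.

24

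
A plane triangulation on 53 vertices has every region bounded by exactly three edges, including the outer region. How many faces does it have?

102

In a plane triangulation 3F = 2E and V − E + F = 2, so F = 2V − 4 = 2·53 − 4 = 102.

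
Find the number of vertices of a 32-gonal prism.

A prism on an n-gon has two n-gon bases and n rectangular sides: V = 2·32 = 64, E = 3·32 = 96, F = 32 + 2 = 34.
Check: V − E + F = 64 − 96 + 34 = 2.

64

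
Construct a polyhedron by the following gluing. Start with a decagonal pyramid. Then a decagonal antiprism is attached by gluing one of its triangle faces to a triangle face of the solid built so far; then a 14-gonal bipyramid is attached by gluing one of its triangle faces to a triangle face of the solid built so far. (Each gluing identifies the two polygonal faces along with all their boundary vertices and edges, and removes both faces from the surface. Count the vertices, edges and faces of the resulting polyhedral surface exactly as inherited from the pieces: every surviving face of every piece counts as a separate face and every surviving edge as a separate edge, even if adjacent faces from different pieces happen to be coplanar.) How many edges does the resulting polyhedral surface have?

96

A decagonal pyramid: V=11, E=20, F=11.
Attach a decagonal antiprism (V=20, E=40, F=22) along a 3-gon: merge 3 vertices and 3 edges, delete both glued faces → V=28, E=57, F=31.
Attach a 14-gonal bipyramid (V=16, E=42, F=28) along a 3-gon: merge 3 vertices and 3 edges, delete both glued faces → V=41, E=96, F=57.
Check: V − E + F = 41 − 96 + 57 = 2.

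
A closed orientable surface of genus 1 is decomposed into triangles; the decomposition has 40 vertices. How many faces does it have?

80

χ = 2 − 2·1 = 0, and every face is a triangle so 3F = 2E.
V − E + F = 0 with E = 3F/2 gives 40 − (3/2 − 1)·F = 0, so F = 80 and E = 120.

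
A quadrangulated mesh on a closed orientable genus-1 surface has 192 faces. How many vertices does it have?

χ = 2 − 2·1 = 0, and every face is a square so 4F = 2E.
E = 4·192/2 = 384. Then V = 0 + E − F = 0 + 384 − 192 = 192.

192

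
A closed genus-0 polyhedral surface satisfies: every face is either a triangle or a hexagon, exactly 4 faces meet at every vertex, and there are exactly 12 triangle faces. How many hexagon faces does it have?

2

Let x be the number of hexagons; then F = 12 + x.
Edge–face incidences: 2E = 3·12 + 6·x = 36 + 6x.
Every vertex has degree 4, so 4V = 2E.
Euler: V − E + F = 2 ⇒ (2E)/4 − E + (12 + x) = 2.
Multiply by 8: 2·(2E) − 4·(2E) + 8·(12 + x) = 16, i.e. 96 + 8x − 2·(36 + 6x) = 16.
Collecting terms: −4x + 24 = 16, so −4x = −8, so x = 2.
Then 2E = 36 + 6·2 = 48, so E = 24, V = 2E/4 = 12, F = 12 + 2 = 14.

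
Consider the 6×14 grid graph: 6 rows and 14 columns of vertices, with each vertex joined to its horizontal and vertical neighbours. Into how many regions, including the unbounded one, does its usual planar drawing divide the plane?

The grid has V = 6·14 = 84 vertices and E = 6·13 + 14·5 = 148 edges.
F = 2 − V + E = 2 − 84 + 148 = 66.

66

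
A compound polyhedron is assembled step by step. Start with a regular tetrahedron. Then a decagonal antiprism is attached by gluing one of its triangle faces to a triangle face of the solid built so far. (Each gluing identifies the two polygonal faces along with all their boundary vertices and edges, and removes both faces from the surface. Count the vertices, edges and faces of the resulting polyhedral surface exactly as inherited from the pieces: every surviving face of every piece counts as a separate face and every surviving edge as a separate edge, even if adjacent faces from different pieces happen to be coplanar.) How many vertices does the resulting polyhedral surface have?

21

A regular tetrahedron: V=4, E=6, F=4.
Attach a decagonal antiprism (V=20, E=40, F=22) along a 3-gon: merge 3 vertices and 3 edges, delete both glued faces → V=21, E=43, F=24.
Check: V − E + F = 21 − 43 + 24 = 2.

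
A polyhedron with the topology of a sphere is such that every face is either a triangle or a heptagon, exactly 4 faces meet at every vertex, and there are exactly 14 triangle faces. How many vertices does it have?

Let x be the number of heptagons; then F = 14 + x.
Edge–face incidences: 2E = 3·14 + 7·x = 42 + 7x.
Every vertex has degree 4, so 4V = 2E.
Euler: V − E + F = 2 ⇒ (2E)/4 − E + (14 + x) = 2.
Multiply by 8: 2·(2E) − 4·(2E) + 8·(14 + x) = 16, i.e. 112 + 8x − 2·(42 + 7x) = 16.
Collecting terms: −6x + 28 = 16, so −6x = −12, so x = 2.
Then 2E = 42 + 7·2 = 56, so E = 28, V = 2E/4 = 14, F = 14 + 2 = 16.

14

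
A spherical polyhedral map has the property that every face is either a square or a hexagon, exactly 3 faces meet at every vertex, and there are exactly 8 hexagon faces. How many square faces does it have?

Let x be the number of squares; then F = 8 + x.
Edge–face incidences: 2E = 6·8 + 4·x = 48 + 4x.
Every vertex has degree 3, so 3V = 2E.
Euler: V − E + F = 2 ⇒ (2E)/3 − E + (8 + x) = 2.
Multiply by 6: 2·(2E) − 3·(2E) + 6·(8 + x) = 12, i.e. 48 + 6x − (48 + 4x) = 12.
Collecting terms: 2x = 12, so x = 6.
Then 2E = 48 + 4·6 = 72, so E = 36, V = 2E/3 = 24, F = 8 + 6 = 14.

6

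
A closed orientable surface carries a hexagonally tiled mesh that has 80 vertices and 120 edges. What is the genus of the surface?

Every face is a hexagon and each edge borders two faces, so 6F = 2·120, giving F = 40.
χ = V − E + F = 80 − 120 + 40 = 0.
For a closed orientable surface χ = 2 − 2g, so g = (2 − (0))/2 = 1.

1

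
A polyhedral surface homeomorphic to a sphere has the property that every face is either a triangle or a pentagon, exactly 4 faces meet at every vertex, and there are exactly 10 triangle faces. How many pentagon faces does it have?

Let x be the number of pentagons; then F = 10 + x.
Edge–face incidences: 2E = 3·10 + 5·x = 30 + 5x.
Every vertex has degree 4, so 4V = 2E.
Euler: V − E + F = 2 ⇒ (2E)/4 − E + (10 + x) = 2.
Multiply by 8: 2·(2E) − 4·(2E) + 8·(10 + x) = 16, i.e. 80 + 8x − 2·(30 + 5x) = 16.
Collecting terms: −2x + 20 = 16, so −2x = −4, so x = 2.
Then 2E = 30 + 5·2 = 40, so E = 20, V = 2E/4 = 10, F = 10 + 2 = 12.

2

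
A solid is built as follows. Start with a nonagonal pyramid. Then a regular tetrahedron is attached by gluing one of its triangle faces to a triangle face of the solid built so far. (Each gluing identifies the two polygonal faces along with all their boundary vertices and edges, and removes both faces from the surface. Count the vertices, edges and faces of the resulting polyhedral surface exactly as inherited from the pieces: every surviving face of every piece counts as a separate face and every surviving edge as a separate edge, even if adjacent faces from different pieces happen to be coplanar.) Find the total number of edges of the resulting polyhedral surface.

21

A nonagonal pyramid: V=10, E=18, F=10.
Attach a regular tetrahedron (V=4, E=6, F=4) along a 3-gon: merge 3 vertices and 3 edges, delete both glued faces → V=11, E=21, F=12.
Check: V − E + F = 11 − 21 + 12 = 2.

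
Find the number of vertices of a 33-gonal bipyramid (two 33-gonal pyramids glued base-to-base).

A bipyramid over an n-gon has 2n triangular faces and n + 2 vertices: V = 33 + 2 = 35, E = 3·33 = 99, F = 2·33 = 66.

35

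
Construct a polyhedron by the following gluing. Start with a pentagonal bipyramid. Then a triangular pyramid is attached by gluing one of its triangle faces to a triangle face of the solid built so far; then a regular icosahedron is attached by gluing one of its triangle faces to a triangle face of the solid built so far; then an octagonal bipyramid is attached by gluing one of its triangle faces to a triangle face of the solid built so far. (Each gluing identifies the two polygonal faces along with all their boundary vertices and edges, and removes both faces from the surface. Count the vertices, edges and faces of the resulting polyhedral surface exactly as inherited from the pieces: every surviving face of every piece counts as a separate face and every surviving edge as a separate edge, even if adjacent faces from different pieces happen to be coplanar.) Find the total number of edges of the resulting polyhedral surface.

A pentagonal bipyramid: V=7, E=15, F=10.
Attach a triangular pyramid (V=4, E=6, F=4) along a 3-gon: merge 3 vertices and 3 edges, delete both glued faces → V=8, E=18, F=12.
Attach a regular icosahedron (V=12, E=30, F=20) along a 3-gon: merge 3 vertices and 3 edges, delete both glued faces → V=17, E=45, F=30.
Attach an octagonal bipyramid (V=10, E=24, F=16) along a 3-gon: merge 3 vertices and 3 edges, delete both glued faces → V=24, E=66, F=44.
Check: V − E + F = 24 − 66 + 44 = 2.

66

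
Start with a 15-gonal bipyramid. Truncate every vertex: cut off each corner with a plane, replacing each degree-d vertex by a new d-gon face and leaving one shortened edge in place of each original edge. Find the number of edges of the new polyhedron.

The base solid has V = 17, E = 45, F = 30.
Truncation replaces each original edge-end by a new vertex, so V′ = 2E = 90.
Each original edge survives, and each old vertex of degree d contributes d new edges; summing degrees gives Σd = 2E, so E′ = E + 2E = 3E = 135.
Each original face survives and each original vertex becomes one new face: F′ = F + V = 47.

135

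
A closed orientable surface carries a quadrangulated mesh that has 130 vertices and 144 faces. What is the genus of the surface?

Every face is a square, so 2E = 4·144 = 576, giving E = 288.
χ = V − E + F = 130 − 288 + 144 = -14.
For a closed orientable surface χ = 2 − 2g, so g = (2 − (-14))/2 = 8.

8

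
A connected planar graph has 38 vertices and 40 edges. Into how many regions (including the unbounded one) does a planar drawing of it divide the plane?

Euler's formula for a connected plane graph: V − E + F = 2, so F = 2 − 38 + 40 = 4.

4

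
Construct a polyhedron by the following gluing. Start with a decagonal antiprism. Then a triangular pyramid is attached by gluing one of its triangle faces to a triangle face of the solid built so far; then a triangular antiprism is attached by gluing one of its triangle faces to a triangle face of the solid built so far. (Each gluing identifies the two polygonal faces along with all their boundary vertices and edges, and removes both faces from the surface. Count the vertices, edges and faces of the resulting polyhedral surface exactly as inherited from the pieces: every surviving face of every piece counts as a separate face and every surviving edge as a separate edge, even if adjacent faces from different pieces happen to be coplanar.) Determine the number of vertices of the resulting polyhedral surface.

24

A decagonal antiprism: V=20, E=40, F=22.
Attach a triangular pyramid (V=4, E=6, F=4) along a 3-gon: merge 3 vertices and 3 edges, delete both glued faces → V=21, E=43, F=24.
Attach a triangular antiprism (V=6, E=12, F=8) along a 3-gon: merge 3 vertices and 3 edges, delete both glued faces → V=24, E=52, F=30.
Check: V − E + F = 24 − 52 + 30 = 2.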